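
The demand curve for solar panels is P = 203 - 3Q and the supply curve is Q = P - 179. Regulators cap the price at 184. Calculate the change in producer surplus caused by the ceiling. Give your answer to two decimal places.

Rewriting supply in inverse form: P = 179 + Q.
Free-market equilibrium: 203 - 3Q = 179 + Q gives Q* = 6, P* = 185.
At P = 184, sellers supply (184 - 179)/1 = 5 while buyers want more, so the quantity traded is 5 at price 184.
PS goes from (1/2)(6)(6) = 18 to 12.5 (computed as (184 - 179)(5) - (1/2)(1)(5)^2), a change of -5.5.

-5.50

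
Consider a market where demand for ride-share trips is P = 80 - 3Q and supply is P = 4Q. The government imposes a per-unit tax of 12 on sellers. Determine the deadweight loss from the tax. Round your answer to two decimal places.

10.29

Without the tax, 80 - 3Q = 4Q so Q* = 11.4286 and P* = 45.7143.
A tax on sellers shifts supply up by 12: 80 - 3Q = 4Q + 12, so Q_t = 9.7143. Buyers pay P_b = 50.8571; sellers receive P_s = P_b - 12 = 38.8571.
Deadweight loss is the triangle between the curves from Q_t to Q*: (1/2)(11.4286 - 9.7143)(12) = 10.2857.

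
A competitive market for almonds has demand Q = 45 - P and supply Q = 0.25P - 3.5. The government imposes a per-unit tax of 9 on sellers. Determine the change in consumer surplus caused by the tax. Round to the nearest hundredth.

Rewriting demand in inverse form: P = 45 - Q.
Rewriting supply in inverse form: P = 14 + 4Q.
Without the tax, 45 - Q = 14 + 4Q so Q* = 6.2 and P* = 38.8.
A tax on sellers shifts supply up by 9: 45 - Q = 14 + 4Q + 9, so Q_t = 4.4. Buyers pay P_b = 40.6; sellers receive P_s = P_b - 9 = 31.6.
Consumers lose the trapezoid between P* and P_b out to Q_t plus the triangle from Q_t to Q*: change in CS = 9.68 - 19.22 = -9.54.

-9.54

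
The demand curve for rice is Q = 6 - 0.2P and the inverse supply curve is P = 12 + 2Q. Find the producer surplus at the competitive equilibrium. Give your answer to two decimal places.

6.61

Rewriting demand in inverse form: P = 30 - 5Q.
Set 30 - 5Q = 12 + 2Q, which gives 18 = 7Q, so Q* = 2.5714 and P* = 30 - 5(2.5714) = 17.1429.
PS is the area between P* and the supply curve from 0 to Q*: (1/2)(2.5714)(5.1429) = 6.6122.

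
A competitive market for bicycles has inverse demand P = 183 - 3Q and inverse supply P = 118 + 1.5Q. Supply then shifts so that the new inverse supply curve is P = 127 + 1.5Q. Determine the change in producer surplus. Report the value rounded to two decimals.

-40.33

Initial equilibrium: Q_0 = 14.4444, P_0 = 139.6667; CS_0 = (1/2)(14.4444)(43.3333) = 312.963, PS_0 = (1/2)(14.4444)(21.6667) = 156.4815.
New equilibrium: 183 - 3Q = 127 + 1.5Q gives Q_1 = 12.4444, P_1 = 145.6667; CS_1 = 232.2963, PS_1 = 116.1481.
Change in producer surplus = 116.1481 - 156.4815 = -40.3333.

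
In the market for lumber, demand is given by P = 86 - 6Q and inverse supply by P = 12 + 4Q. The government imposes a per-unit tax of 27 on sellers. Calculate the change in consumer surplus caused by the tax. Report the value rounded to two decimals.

Without the tax, 86 - 6Q = 12 + 4Q so Q* = 7.4 and P* = 41.6.
A tax on sellers shifts supply up by 27: 86 - 6Q = 12 + 4Q + 27, so Q_t = 4.7. Buyers pay P_b = 57.8; sellers receive P_s = P_b - 27 = 30.8.
CS falls from (1/2)(7.4)(44.4) = 164.28 to (1/2)(4.7)(28.2) = 66.27, a change of -98.01.

-98.01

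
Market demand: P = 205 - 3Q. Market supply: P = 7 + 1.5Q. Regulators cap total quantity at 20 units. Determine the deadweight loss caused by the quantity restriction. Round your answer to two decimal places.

1296.00

Without the quota, 205 - 3Q = 7 + 1.5Q gives Q* = 44.
At Q = 20 the demand price is 205 - 3(20) = 145 and the supply price is 7 + 1.5(20) = 37.
DWL = (1/2)(gap between curves at 20) x (Q* - 20) = (1/2)(108)(24) = 1296.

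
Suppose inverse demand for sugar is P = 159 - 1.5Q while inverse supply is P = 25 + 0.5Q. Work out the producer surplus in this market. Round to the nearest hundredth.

1122.25

Set 159 - 1.5Q = 25 + 0.5Q, which gives 134 = 2Q, so Q* = 67 and P* = 159 - 1.5(67) = 58.5.
The supply curve's price intercept is 25, so PS = (1/2)(Q*)(P* - 25) = (1/2)(67)(33.5) = 1122.25.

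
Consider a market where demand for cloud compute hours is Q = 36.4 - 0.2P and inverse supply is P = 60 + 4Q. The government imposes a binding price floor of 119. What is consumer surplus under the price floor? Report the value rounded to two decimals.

Rewriting demand in inverse form: P = 182 - 5Q.
Without the control, 182 - 5Q = 60 + 4Q so Q* = 13.5556 and P* = 114.2222.
At P = 119, buyers demand (182 - 119)/5 = 12.6 while sellers would supply more, so the quantity traded is 12.6 at price 119.
CS is the triangle under demand above 119: (1/2)(12.6)(182 - 119) = 396.9.

396.90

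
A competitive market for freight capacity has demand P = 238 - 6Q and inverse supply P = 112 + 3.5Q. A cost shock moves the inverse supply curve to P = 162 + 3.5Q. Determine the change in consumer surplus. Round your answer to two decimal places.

Initial equilibrium: Q_0 = 13.2632, P_0 = 158.4211; CS_0 = (1/2)(13.2632)(79.5789) = 527.7341, PS_0 = (1/2)(13.2632)(46.4211) = 307.8449.
New equilibrium: 238 - 6Q = 162 + 3.5Q gives Q_1 = 8, P_1 = 190; CS_1 = 192, PS_1 = 112.
Change in consumer surplus = 192 - 527.7341 = -335.7341.

-335.73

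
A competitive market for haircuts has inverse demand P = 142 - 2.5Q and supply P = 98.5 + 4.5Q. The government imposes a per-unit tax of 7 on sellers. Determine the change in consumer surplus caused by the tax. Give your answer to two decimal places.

Pre-tax equilibrium: 142 - 2.5Q = 98.5 + 4.5Q gives Q* = 6.2143, P* = 126.4643.
With the tax, sellers need 7 more per unit: 142 - 2.5Q = 98.5 + 4.5Q + 7, so Q_t = 5.2143. Buyers pay P_b = 128.9643; sellers receive P_s = P_b - 7 = 121.9643.
CS falls from (1/2)(6.2143)(15.5357) = 48.2717 to (1/2)(5.2143)(13.0357) = 33.986, a change of -14.2857.

-14.29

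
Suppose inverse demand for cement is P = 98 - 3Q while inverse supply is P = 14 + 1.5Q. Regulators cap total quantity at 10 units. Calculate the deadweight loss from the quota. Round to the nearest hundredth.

Unrestricted equilibrium: Q* = (98 - 14)/(3 + 1.5) = 18.6667.
At Q = 10 the demand price is 98 - 3(10) = 68 and the supply price is 14 + 1.5(10) = 29.
Deadweight loss is the triangle between the curves from 10 to 18.6667: (1/2)(68 - 29)(18.6667 - 10) = 169.

169.00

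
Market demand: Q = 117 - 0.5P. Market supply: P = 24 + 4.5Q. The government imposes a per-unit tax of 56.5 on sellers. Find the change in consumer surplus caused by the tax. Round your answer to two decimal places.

Rewriting demand in inverse form: P = 234 - 2Q.
Pre-tax equilibrium: 234 - 2Q = 24 + 4.5Q gives Q* = 32.3077, P* = 169.3846.
A tax on sellers shifts supply up by 56.5: 234 - 2Q = 24 + 4.5Q + 56.5, so Q_t = 23.6154. Buyers pay P_b = 186.7692; sellers receive P_s = P_b - 56.5 = 130.2692.
Consumers lose the trapezoid between P* and P_b out to Q_t plus the triangle from Q_t to Q*: change in CS = 557.6864 - 1043.787 = -486.1006.

-486.10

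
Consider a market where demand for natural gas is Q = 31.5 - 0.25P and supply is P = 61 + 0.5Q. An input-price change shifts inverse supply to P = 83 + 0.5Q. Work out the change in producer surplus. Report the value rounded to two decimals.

-29.33

Rewriting demand in inverse form: P = 126 - 4Q.
Initial equilibrium: Q_0 = 14.4444, P_0 = 68.2222; CS_0 = (1/2)(14.4444)(57.7778) = 417.284, PS_0 = (1/2)(14.4444)(7.2222) = 52.1605.
New equilibrium: 126 - 4Q = 83 + 0.5Q gives Q_1 = 9.5556, P_1 = 87.7778; CS_1 = 182.6173, PS_1 = 22.8272.
Change in producer surplus = 22.8272 - 52.1605 = -29.3333.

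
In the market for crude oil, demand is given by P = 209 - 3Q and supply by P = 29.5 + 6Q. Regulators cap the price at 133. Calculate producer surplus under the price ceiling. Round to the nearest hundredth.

Free-market equilibrium: 209 - 3Q = 29.5 + 6Q gives Q* = 19.9444, P* = 149.1667.
At P = 133, sellers supply (133 - 29.5)/6 = 17.25 while buyers want more, so the quantity traded is 17.25 at price 133.
PS is the triangle above supply below 133: (1/2)(17.25)(133 - 29.5) = 892.6875.

892.69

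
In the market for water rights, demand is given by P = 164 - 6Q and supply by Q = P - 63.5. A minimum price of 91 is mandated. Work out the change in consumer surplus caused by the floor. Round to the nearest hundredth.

-174.30

Rewriting supply in inverse form: P = 63.5 + Q.
Without the control, 164 - 6Q = 63.5 + Q so Q* = 14.3571 and P* = 77.8571.
At P = 91, buyers demand (164 - 91)/6 = 12.1667 while sellers would supply more, so the quantity traded is 12.1667 at price 91.
CS goes from (1/2)(14.3571)(86.1429) = 618.3827 to 444.0833 (computed as (164 - 91)(12.1667) - (1/2)(6)(12.1667)^2), a change of -174.2993.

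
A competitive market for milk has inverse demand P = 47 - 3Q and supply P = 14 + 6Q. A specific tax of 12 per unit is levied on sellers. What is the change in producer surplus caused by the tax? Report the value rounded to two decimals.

-24.00

Pre-tax equilibrium: 47 - 3Q = 14 + 6Q gives Q* = 3.6667, P* = 36.
A tax on sellers shifts supply up by 12: 47 - 3Q = 14 + 6Q + 12, so Q_t = 2.3333. Buyers pay P_b = 40; sellers receive P_s = P_b - 12 = 28.
PS falls from (1/2)(3.6667)(22) = 40.3333 to (1/2)(2.3333)(14) = 16.3333, a change of -24.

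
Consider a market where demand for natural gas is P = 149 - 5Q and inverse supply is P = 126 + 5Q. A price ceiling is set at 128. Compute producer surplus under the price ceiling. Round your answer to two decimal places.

0.40

Free-market equilibrium: 149 - 5Q = 126 + 5Q gives Q* = 2.3, P* = 137.5.
At the ceiling price 128, quantity supplied is (128 - 126)/5 = 0.4; supply is the short side, so Q = 0.4 trades at P = 128.
PS is the triangle above supply below 128: (1/2)(0.4)(128 - 126) = 0.4.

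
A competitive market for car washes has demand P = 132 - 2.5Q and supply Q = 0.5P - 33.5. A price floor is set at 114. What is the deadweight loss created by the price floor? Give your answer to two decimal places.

Rewriting supply in inverse form: P = 67 + 2Q.
Without the control, 132 - 2.5Q = 67 + 2Q so Q* = 14.4444 and P* = 95.8889.
At P = 114, buyers demand (132 - 114)/2.5 = 7.2 while sellers would supply more, so the quantity traded is 7.2 at price 114.
The lost-trades triangle has base Q* - 7.2 = 7.2444 and height equal to the gap between the curves at Q = 7.2, which is 114 - 81.4 = 32.6. DWL = (1/2)(7.2444)(32.6) = 118.0844.

118.08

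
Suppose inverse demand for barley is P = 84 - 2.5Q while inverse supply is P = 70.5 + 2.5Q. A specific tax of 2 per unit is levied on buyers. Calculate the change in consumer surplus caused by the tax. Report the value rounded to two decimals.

-2.50

Pre-tax equilibrium: 84 - 2.5Q = 70.5 + 2.5Q gives Q* = 2.7, P* = 77.25.
With the tax, buyers' net willingness to pay falls by 2: (84 - 2) - 2.5Q = 70.5 + 2.5Q, so Q_t = 2.3. Buyers pay P_b = 78.25; sellers receive P_s = P_b - 2 = 76.25.
Consumers lose the trapezoid between P* and P_b out to Q_t plus the triangle from Q_t to Q*: change in CS = 6.6125 - 9.1125 = -2.5.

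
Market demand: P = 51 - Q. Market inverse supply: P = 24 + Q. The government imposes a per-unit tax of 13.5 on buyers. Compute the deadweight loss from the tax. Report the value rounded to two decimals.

45.56

Without the tax, 51 - Q = 24 + Q so Q* = 13.5 and P* = 37.5.
A tax on buyers shifts demand down by 13.5: (51 - 13.5) - Q = 24 + Q, so Q_t = 6.75. Buyers pay P_b = 44.25; sellers receive P_s = P_b - 13.5 = 30.75.
Deadweight loss is the triangle between the curves from Q_t to Q*: (1/2)(13.5 - 6.75)(13.5) = 45.5625.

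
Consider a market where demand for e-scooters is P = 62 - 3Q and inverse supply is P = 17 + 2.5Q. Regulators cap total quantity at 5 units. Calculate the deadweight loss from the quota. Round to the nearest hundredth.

27.84

Unrestricted equilibrium: Q* = (62 - 17)/(3 + 2.5) = 8.1818.
At Q = 5 the demand price is 62 - 3(5) = 47 and the supply price is 17 + 2.5(5) = 29.5.
DWL = (1/2)(gap between curves at 5) x (Q* - 5) = (1/2)(17.5)(3.1818) = 27.8409.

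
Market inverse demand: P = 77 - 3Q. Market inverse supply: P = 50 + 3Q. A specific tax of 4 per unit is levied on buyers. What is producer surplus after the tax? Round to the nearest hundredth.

22.04

Pre-tax equilibrium: 77 - 3Q = 50 + 3Q gives Q* = 4.5, P* = 63.5.
With the tax, buyers' net willingness to pay falls by 4: (77 - 4) - 3Q = 50 + 3Q, so Q_t = 3.8333. Buyers pay P_b = 65.5; sellers receive P_s = P_b - 4 = 61.5.
Producer surplus is the triangle above supply below P_s: (1/2)(3.8333)(61.5 - 50) = 22.0417.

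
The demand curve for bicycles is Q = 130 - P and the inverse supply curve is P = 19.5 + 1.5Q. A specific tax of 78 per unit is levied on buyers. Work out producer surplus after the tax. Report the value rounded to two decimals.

Rewriting demand in inverse form: P = 130 - Q.
Pre-tax equilibrium: 130 - Q = 19.5 + 1.5Q gives Q* = 44.2, P* = 85.8.
With the tax, buyers' net willingness to pay falls by 78: (130 - 78) - Q = 19.5 + 1.5Q, so Q_t = 13. Buyers pay P_b = 117; sellers receive P_s = P_b - 78 = 39.
PS = (1/2)(Q_t)(P_s - 19.5) = (1/2)(13)(19.5) = 126.75.

126.75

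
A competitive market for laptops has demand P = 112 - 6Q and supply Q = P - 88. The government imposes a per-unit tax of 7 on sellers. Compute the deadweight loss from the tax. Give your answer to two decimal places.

Rewriting supply in inverse form: P = 88 + Q.
Without the tax, 112 - 6Q = 88 + Q so Q* = 3.4286 and P* = 91.4286.
A tax on sellers shifts supply up by 7: 112 - 6Q = 88 + Q + 7, so Q_t = 2.4286. Buyers pay P_b = 97.4286; sellers receive P_s = P_b - 7 = 90.4286.
The welfare triangle lost has base Q* - Q_t = 1 and height t = 7, so DWL = (1/2)(1)(7) = 3.5.

3.50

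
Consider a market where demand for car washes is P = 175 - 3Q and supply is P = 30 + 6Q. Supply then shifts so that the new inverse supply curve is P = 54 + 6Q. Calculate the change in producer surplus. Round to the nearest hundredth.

-236.44

Initial equilibrium: Q_0 = 16.1111, P_0 = 126.6667; CS_0 = (1/2)(16.1111)(48.3333) = 389.3519, PS_0 = (1/2)(16.1111)(96.6667) = 778.7037.
New equilibrium: 175 - 3Q = 54 + 6Q gives Q_1 = 13.4444, P_1 = 134.6667; CS_1 = 271.1296, PS_1 = 542.2593.
Change in producer surplus = 542.2593 - 778.7037 = -236.4444.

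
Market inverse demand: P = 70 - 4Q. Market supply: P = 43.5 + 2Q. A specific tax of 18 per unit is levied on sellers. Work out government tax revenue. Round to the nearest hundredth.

25.50

Pre-tax equilibrium: 70 - 4Q = 43.5 + 2Q gives Q* = 4.4167, P* = 52.3333.
With the tax, sellers need 18 more per unit: 70 - 4Q = 43.5 + 2Q + 18, so Q_t = 1.4167. Buyers pay P_b = 64.3333; sellers receive P_s = P_b - 18 = 46.3333.
Revenue is the tax times quantity traded: 18 x 1.4167 = 25.5.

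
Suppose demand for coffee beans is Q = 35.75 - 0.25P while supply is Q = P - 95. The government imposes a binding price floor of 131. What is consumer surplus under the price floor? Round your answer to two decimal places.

18.00

Rewriting demand in inverse form: P = 143 - 4Q.
Rewriting supply in inverse form: P = 95 + Q.
Without the control, 143 - 4Q = 95 + Q so Q* = 9.6 and P* = 104.6.
At the floor price 131, quantity demanded is (143 - 131)/4 = 3; demand is the short side, so Q = 3 trades at P = 131.
CS is the triangle under demand above 131: (1/2)(3)(143 - 131) = 18.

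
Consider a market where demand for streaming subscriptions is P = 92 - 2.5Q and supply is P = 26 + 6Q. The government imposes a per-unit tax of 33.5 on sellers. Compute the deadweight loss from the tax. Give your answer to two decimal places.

Without the tax, 92 - 2.5Q = 26 + 6Q so Q* = 7.7647 and P* = 72.5882.
With the tax, sellers need 33.5 more per unit: 92 - 2.5Q = 26 + 6Q + 33.5, so Q_t = 3.8235. Buyers pay P_b = 82.4412; sellers receive P_s = P_b - 33.5 = 48.9412.
The welfare triangle lost has base Q* - Q_t = 3.9412 and height t = 33.5, so DWL = (1/2)(3.9412)(33.5) = 66.0147.

66.01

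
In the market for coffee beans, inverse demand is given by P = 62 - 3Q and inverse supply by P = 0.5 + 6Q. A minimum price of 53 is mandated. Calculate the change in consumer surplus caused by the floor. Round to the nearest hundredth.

-56.54

Without the control, 62 - 3Q = 0.5 + 6Q so Q* = 6.8333 and P* = 41.5.
At P = 53, buyers demand (62 - 53)/3 = 3 while sellers would supply more, so the quantity traded is 3 at price 53.
CS goes from (1/2)(6.8333)(20.5) = 70.0417 to 13.5 (computed as (62 - 53)(3) - (1/2)(3)(3)^2), a change of -56.5417.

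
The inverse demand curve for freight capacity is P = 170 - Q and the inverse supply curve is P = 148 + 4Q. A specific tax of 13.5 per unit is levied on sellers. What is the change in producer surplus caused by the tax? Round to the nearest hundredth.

Without the tax, 170 - Q = 148 + 4Q so Q* = 4.4 and P* = 165.6.
With the tax, sellers need 13.5 more per unit: 170 - Q = 148 + 4Q + 13.5, so Q_t = 1.7. Buyers pay P_b = 168.3; sellers receive P_s = P_b - 13.5 = 154.8.
PS falls from (1/2)(4.4)(17.6) = 38.72 to (1/2)(1.7)(6.8) = 5.78, a change of -32.94.

-32.94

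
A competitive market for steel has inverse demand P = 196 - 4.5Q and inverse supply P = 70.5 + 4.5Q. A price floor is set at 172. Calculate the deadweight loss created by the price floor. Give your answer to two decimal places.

333.68

Free-market equilibrium: 196 - 4.5Q = 70.5 + 4.5Q gives Q* = 13.9444, P* = 133.25.
At the floor price 172, quantity demanded is (196 - 172)/4.5 = 5.3333; demand is the short side, so Q = 5.3333 trades at P = 172.
At Q = 5.3333 the demand price is 172 and the supply price is 94.5. Deadweight loss is the triangle between the curves from 5.3333 to 13.9444: (1/2)(172 - 94.5)(13.9444 - 5.3333) = 333.6806.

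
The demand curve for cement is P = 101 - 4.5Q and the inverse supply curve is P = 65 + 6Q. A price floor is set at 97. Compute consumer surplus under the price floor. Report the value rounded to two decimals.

Free-market equilibrium: 101 - 4.5Q = 65 + 6Q gives Q* = 3.4286, P* = 85.5714.
At the floor price 97, quantity demanded is (101 - 97)/4.5 = 0.8889; demand is the short side, so Q = 0.8889 trades at P = 97.
CS is the triangle under demand above 97: (1/2)(0.8889)(101 - 97) = 1.7778.

1.78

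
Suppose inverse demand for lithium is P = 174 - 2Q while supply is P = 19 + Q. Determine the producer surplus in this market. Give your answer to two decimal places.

1334.72

Set 174 - 2Q = 19 + Q, which gives 155 = 3Q, so Q* = 51.6667 and P* = 174 - 2(51.6667) = 70.6667.
The supply curve's price intercept is 19, so PS = (1/2)(Q*)(P* - 19) = (1/2)(51.6667)(51.6667) = 1334.7222.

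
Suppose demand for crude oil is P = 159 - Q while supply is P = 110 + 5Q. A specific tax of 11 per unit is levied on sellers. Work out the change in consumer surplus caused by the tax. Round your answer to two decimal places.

Pre-tax equilibrium: 159 - Q = 110 + 5Q gives Q* = 8.1667, P* = 150.8333.
A tax on sellers shifts supply up by 11: 159 - Q = 110 + 5Q + 11, so Q_t = 6.3333. Buyers pay P_b = 152.6667; sellers receive P_s = P_b - 11 = 141.6667.
Consumers lose the trapezoid between P* and P_b out to Q_t plus the triangle from Q_t to Q*: change in CS = 20.0556 - 33.3472 = -13.2917.

-13.29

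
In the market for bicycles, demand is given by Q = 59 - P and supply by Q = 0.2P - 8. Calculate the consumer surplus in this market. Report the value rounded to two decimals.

5.01

Rewriting demand in inverse form: P = 59 - Q.
Rewriting supply in inverse form: P = 40 + 5Q.
Setting demand equal to supply, 19 = 6Q, so Q* = 3.1667 and P* = 55.8333.
CS is the area between the demand curve and P* from 0 to Q*: (1/2)(3.1667)(3.1667) = 5.0139.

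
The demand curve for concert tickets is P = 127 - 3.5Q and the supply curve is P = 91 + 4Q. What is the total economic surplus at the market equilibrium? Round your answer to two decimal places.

86.40

Set 127 - 3.5Q = 91 + 4Q, which gives 36 = 7.5Q, so Q* = 4.8 and P* = 127 - 3.5(4.8) = 110.2.
Total surplus is the full triangle between the curves from 0 to Q*: (1/2)(4.8)(127 - 91) = 86.4.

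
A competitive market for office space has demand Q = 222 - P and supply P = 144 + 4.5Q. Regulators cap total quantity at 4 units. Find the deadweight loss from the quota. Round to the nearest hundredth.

285.09

Rewriting demand in inverse form: P = 222 - Q.
Unrestricted equilibrium: Q* = (222 - 144)/(1 + 4.5) = 14.1818.
At Q = 4 the demand price is 222 - (4) = 218 and the supply price is 144 + 4.5(4) = 162.
DWL = (1/2)(gap between curves at 4) x (Q* - 4) = (1/2)(56)(10.1818) = 285.0909.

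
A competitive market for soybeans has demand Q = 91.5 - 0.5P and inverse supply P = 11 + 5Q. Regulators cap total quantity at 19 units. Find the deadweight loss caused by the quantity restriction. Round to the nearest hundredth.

108.64

Rewriting demand in inverse form: P = 183 - 2Q.
Unrestricted equilibrium: Q* = (183 - 11)/(2 + 5) = 24.5714.
At Q = 19 the demand price is 183 - 2(19) = 145 and the supply price is 11 + 5(19) = 106.
DWL = (1/2)(gap between curves at 19) x (Q* - 19) = (1/2)(39)(5.5714) = 108.6429.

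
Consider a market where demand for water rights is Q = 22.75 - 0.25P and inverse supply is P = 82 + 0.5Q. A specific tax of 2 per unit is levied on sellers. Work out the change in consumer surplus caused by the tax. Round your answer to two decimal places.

Rewriting demand in inverse form: P = 91 - 4Q.
Without the tax, 91 - 4Q = 82 + 0.5Q so Q* = 2 and P* = 83.
A tax on sellers shifts supply up by 2: 91 - 4Q = 82 + 0.5Q + 2, so Q_t = 1.5556. Buyers pay P_b = 84.7778; sellers receive P_s = P_b - 2 = 82.7778.
Consumers lose the trapezoid between P* and P_b out to Q_t plus the triangle from Q_t to Q*: change in CS = 4.8395 - 8 = -3.1605.

-3.16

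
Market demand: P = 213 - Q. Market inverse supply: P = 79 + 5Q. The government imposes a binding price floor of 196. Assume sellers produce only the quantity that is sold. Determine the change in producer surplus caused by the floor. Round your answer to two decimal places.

19.56

Free-market equilibrium: 213 - Q = 79 + 5Q gives Q* = 22.3333, P* = 190.6667.
At the floor price 196, quantity demanded is (213 - 196)/1 = 17; demand is the short side, so Q = 17 trades at P = 196.
PS goes from (1/2)(22.3333)(111.6667) = 1246.9444 to 1266.5 (computed as (196 - 79)(17) - (1/2)(5)(17)^2), a change of 19.5556.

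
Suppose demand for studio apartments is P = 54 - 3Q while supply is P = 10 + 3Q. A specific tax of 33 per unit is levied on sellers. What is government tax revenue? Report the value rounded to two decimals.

60.50

Without the tax, 54 - 3Q = 10 + 3Q so Q* = 7.3333 and P* = 32.
With the tax, sellers need 33 more per unit: 54 - 3Q = 10 + 3Q + 33, so Q_t = 1.8333. Buyers pay P_b = 48.5; sellers receive P_s = P_b - 33 = 15.5.
Revenue is the tax times quantity traded: 33 x 1.8333 = 60.5.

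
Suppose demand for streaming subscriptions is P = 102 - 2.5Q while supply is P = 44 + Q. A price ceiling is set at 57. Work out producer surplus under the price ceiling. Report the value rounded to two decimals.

84.50

Free-market equilibrium: 102 - 2.5Q = 44 + Q gives Q* = 16.5714, P* = 60.5714.
At P = 57, sellers supply (57 - 44)/1 = 13 while buyers want more, so the quantity traded is 13 at price 57.
PS is the triangle above supply below 57: (1/2)(13)(57 - 44) = 84.5.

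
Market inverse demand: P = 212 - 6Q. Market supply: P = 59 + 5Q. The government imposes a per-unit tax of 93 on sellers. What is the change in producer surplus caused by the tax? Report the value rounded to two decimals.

-409.28

Pre-tax equilibrium: 212 - 6Q = 59 + 5Q gives Q* = 13.9091, P* = 128.5455.
With the tax, sellers need 93 more per unit: 212 - 6Q = 59 + 5Q + 93, so Q_t = 5.4545. Buyers pay P_b = 179.2727; sellers receive P_s = P_b - 93 = 86.2727.
Producers lose the trapezoid between P_s and P* out to Q_t plus the triangle from Q_t to Q*: change in PS = 74.3802 - 483.657 = -409.2769.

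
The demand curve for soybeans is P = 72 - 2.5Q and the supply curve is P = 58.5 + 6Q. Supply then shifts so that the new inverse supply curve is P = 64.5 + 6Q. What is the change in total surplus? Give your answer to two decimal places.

Initial equilibrium: Q_0 = 1.5882, P_0 = 68.0294; CS_0 = (1/2)(1.5882)(3.9706) = 3.1531, PS_0 = (1/2)(1.5882)(9.5294) = 7.5675.
New equilibrium: 72 - 2.5Q = 64.5 + 6Q gives Q_1 = 0.8824, P_1 = 69.7941; CS_1 = 0.9732, PS_1 = 2.3356.
Change in total surplus = (0.9732 + 2.3356) - (3.1531 + 7.5675) = -7.4118.

-7.41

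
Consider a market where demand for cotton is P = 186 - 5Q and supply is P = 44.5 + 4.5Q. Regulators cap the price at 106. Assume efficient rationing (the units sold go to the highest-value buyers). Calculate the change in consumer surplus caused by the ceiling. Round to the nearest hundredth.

71.76

Without the control, 186 - 5Q = 44.5 + 4.5Q so Q* = 14.8947 and P* = 111.5263.
At P = 106, sellers supply (106 - 44.5)/4.5 = 13.6667 while buyers want more, so the quantity traded is 13.6667 at price 106.
CS goes from (1/2)(14.8947)(74.4737) = 554.633 to 626.3889 (computed as (186 - 106)(13.6667) - (1/2)(5)(13.6667)^2), a change of 71.7559.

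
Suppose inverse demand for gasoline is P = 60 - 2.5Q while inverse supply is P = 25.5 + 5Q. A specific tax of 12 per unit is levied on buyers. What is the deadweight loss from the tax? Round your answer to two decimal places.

Pre-tax equilibrium: 60 - 2.5Q = 25.5 + 5Q gives Q* = 4.6, P* = 48.5.
With the tax, buyers' net willingness to pay falls by 12: (60 - 12) - 2.5Q = 25.5 + 5Q, so Q_t = 3. Buyers pay P_b = 52.5; sellers receive P_s = P_b - 12 = 40.5.
Deadweight loss is the triangle between the curves from Q_t to Q*: (1/2)(4.6 - 3)(12) = 9.6.

9.60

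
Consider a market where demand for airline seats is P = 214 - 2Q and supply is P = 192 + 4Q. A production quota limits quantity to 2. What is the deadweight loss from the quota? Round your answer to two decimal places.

Without the quota, 214 - 2Q = 192 + 4Q gives Q* = 3.6667.
At Q = 2 the demand price is 214 - 2(2) = 210 and the supply price is 192 + 4(2) = 200.
DWL = (1/2)(gap between curves at 2) x (Q* - 2) = (1/2)(10)(1.6667) = 8.3333.

8.33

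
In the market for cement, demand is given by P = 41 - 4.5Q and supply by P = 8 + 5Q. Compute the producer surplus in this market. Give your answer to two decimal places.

Equilibrium: 41 - 4.5Q = 8 + 5Q, so Q* = 3.4737 and P* = 25.3684.
PS is the area between P* and the supply curve from 0 to Q*: (1/2)(3.4737)(17.3684) = 30.1662.

30.17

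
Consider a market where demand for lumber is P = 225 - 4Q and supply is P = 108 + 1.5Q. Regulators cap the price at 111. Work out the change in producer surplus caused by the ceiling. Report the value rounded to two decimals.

Free-market equilibrium: 225 - 4Q = 108 + 1.5Q gives Q* = 21.2727, P* = 139.9091.
At P = 111, sellers supply (111 - 108)/1.5 = 2 while buyers want more, so the quantity traded is 2 at price 111.
PS goes from (1/2)(21.2727)(31.9091) = 339.3967 to 3 (computed as (111 - 108)(2) - (1/2)(1.5)(2)^2), a change of -336.3967.

-336.40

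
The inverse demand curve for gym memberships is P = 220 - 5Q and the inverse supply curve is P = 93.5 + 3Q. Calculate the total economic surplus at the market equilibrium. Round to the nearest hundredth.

Set 220 - 5Q = 93.5 + 3Q, which gives 126.5 = 8Q, so Q* = 15.8125 and P* = 220 - 5(15.8125) = 140.9375.
CS = (1/2)(15.8125)(79.0625) = 625.0879 and PS = (1/2)(15.8125)(47.4375) = 375.0527, so total surplus = 1000.1406.

1000.14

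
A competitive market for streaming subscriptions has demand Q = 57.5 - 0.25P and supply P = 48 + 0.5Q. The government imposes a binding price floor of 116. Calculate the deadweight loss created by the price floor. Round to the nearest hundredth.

Rewriting demand in inverse form: P = 230 - 4Q.
Free-market equilibrium: 230 - 4Q = 48 + 0.5Q gives Q* = 40.4444, P* = 68.2222.
At the floor price 116, quantity demanded is (230 - 116)/4 = 28.5; demand is the short side, so Q = 28.5 trades at P = 116.
The lost-trades triangle has base Q* - 28.5 = 11.9444 and height equal to the gap between the curves at Q = 28.5, which is 116 - 62.25 = 53.75. DWL = (1/2)(11.9444)(53.75) = 321.0069.

321.01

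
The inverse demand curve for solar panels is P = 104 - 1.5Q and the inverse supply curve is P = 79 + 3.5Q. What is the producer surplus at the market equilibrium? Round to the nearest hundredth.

Equilibrium: 104 - 1.5Q = 79 + 3.5Q, so Q* = 5 and P* = 96.5.
Producer surplus is the triangle above supply below P*: (1/2)(5)(96.5 - 79) = (1/2)(5)(17.5) = 43.75.

43.75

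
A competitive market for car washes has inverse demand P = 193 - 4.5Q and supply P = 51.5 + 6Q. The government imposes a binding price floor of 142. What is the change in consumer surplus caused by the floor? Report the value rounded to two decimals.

-119.62

Without the control, 193 - 4.5Q = 51.5 + 6Q so Q* = 13.4762 and P* = 132.3571.
At P = 142, buyers demand (193 - 142)/4.5 = 11.3333 while sellers would supply more, so the quantity traded is 11.3333 at price 142.
CS goes from (1/2)(13.4762)(60.6429) = 408.6173 to 289 (computed as (193 - 142)(11.3333) - (1/2)(4.5)(11.3333)^2), a change of -119.6173.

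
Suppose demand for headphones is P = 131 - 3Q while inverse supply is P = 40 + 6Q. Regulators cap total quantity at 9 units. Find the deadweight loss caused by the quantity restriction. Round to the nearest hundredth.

Without the quota, 131 - 3Q = 40 + 6Q gives Q* = 10.1111.
At Q = 9 the demand price is 131 - 3(9) = 104 and the supply price is 40 + 6(9) = 94.
DWL = (1/2)(gap between curves at 9) x (Q* - 9) = (1/2)(10)(1.1111) = 5.5556.

5.56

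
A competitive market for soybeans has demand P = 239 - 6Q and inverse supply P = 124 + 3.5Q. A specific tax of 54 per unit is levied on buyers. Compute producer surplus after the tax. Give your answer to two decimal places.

Pre-tax equilibrium: 239 - 6Q = 124 + 3.5Q gives Q* = 12.1053, P* = 166.3684.
A tax on buyers shifts demand down by 54: (239 - 54) - 6Q = 124 + 3.5Q, so Q_t = 6.4211. Buyers pay P_b = 200.4737; sellers receive P_s = P_b - 54 = 146.4737.
Producer surplus is the triangle above supply below P_s: (1/2)(6.4211)(146.4737 - 124) = 72.1524.

72.15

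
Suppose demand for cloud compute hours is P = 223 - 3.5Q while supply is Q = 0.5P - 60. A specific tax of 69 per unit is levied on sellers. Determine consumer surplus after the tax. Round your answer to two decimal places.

66.88

Rewriting supply in inverse form: P = 120 + 2Q.
Without the tax, 223 - 3.5Q = 120 + 2Q so Q* = 18.7273 and P* = 157.4545.
A tax on sellers shifts supply up by 69: 223 - 3.5Q = 120 + 2Q + 69, so Q_t = 6.1818. Buyers pay P_b = 201.3636; sellers receive P_s = P_b - 69 = 132.3636.
Consumer surplus is the triangle under demand above P_b: (1/2)(6.1818)(223 - 201.3636) = 66.876.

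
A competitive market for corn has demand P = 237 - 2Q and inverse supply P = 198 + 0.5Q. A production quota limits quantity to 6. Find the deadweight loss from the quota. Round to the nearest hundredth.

115.20

Unrestricted equilibrium: Q* = (237 - 198)/(2 + 0.5) = 15.6.
At Q = 6 the demand price is 237 - 2(6) = 225 and the supply price is 198 + 0.5(6) = 201.
DWL = (1/2)(gap between curves at 6) x (Q* - 6) = (1/2)(24)(9.6) = 115.2.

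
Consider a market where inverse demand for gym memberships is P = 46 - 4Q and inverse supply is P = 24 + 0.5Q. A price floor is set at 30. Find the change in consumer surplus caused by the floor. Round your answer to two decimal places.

-15.80

Without the control, 46 - 4Q = 24 + 0.5Q so Q* = 4.8889 and P* = 26.4444.
At the floor price 30, quantity demanded is (46 - 30)/4 = 4; demand is the short side, so Q = 4 trades at P = 30.
CS goes from (1/2)(4.8889)(19.5556) = 47.8025 to 32 (computed as (46 - 30)(4) - (1/2)(4)(4)^2), a change of -15.8025.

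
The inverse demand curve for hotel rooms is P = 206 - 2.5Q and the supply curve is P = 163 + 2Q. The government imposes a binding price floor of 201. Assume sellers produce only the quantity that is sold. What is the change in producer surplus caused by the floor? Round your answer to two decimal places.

-19.31

Free-market equilibrium: 206 - 2.5Q = 163 + 2Q gives Q* = 9.5556, P* = 182.1111.
At the floor price 201, quantity demanded is (206 - 201)/2.5 = 2; demand is the short side, so Q = 2 trades at P = 201.
PS goes from (1/2)(9.5556)(19.1111) = 91.3086 to 72 (computed as (201 - 163)(2) - (1/2)(2)(2)^2), a change of -19.3086.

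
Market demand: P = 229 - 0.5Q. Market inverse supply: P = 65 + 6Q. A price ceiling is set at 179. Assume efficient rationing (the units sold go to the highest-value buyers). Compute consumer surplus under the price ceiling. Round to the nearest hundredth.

Free-market equilibrium: 229 - 0.5Q = 65 + 6Q gives Q* = 25.2308, P* = 216.3846.
At the ceiling price 179, quantity supplied is (179 - 65)/6 = 19; supply is the short side, so Q = 19 trades at P = 179.
The demand price at Q = 19 is 219.5. CS is the trapezoid between demand and 179 over [0, 19]: (1/2)[(229 - 179) + (219.5 - 179)](19) = 859.75.

859.75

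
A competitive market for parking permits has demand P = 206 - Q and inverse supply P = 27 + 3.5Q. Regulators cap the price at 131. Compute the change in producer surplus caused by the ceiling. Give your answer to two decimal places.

Without the control, 206 - Q = 27 + 3.5Q so Q* = 39.7778 and P* = 166.2222.
At P = 131, sellers supply (131 - 27)/3.5 = 29.7143 while buyers want more, so the quantity traded is 29.7143 at price 131.
PS goes from (1/2)(39.7778)(139.2222) = 2768.9753 to 1545.1429 (computed as (131 - 27)(29.7143) - (1/2)(3.5)(29.7143)^2), a change of -1223.8325.

-1223.83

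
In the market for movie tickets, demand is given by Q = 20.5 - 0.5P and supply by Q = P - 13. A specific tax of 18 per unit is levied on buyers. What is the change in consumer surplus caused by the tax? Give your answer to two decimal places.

Rewriting demand in inverse form: P = 41 - 2Q.
Rewriting supply in inverse form: P = 13 + Q.
Without the tax, 41 - 2Q = 13 + Q so Q* = 9.3333 and P* = 22.3333.
With the tax, buyers' net willingness to pay falls by 18: (41 - 18) - 2Q = 13 + Q, so Q_t = 3.3333. Buyers pay P_b = 34.3333; sellers receive P_s = P_b - 18 = 16.3333.
CS falls from (1/2)(9.3333)(18.6667) = 87.1111 to (1/2)(3.3333)(6.6667) = 11.1111, a change of -76.

-76.00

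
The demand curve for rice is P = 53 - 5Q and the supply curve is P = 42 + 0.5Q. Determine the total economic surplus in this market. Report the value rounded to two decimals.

Setting demand equal to supply, 11 = 5.5Q, so Q* = 2 and P* = 43.
CS = (1/2)(2)(10) = 10 and PS = (1/2)(2)(1) = 1, so total surplus = 11.

11.00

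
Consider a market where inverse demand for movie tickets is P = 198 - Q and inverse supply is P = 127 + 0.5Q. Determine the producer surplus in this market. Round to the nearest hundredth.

Equilibrium: 198 - Q = 127 + 0.5Q, so Q* = 47.3333 and P* = 150.6667.
PS is the area between P* and the supply curve from 0 to Q*: (1/2)(47.3333)(23.6667) = 560.1111.

560.11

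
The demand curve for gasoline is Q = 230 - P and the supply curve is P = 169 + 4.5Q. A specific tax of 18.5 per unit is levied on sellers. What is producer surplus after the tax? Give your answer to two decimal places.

Rewriting demand in inverse form: P = 230 - Q.
Without the tax, 230 - Q = 169 + 4.5Q so Q* = 11.0909 and P* = 218.9091.
A tax on sellers shifts supply up by 18.5: 230 - Q = 169 + 4.5Q + 18.5, so Q_t = 7.7273. Buyers pay P_b = 222.2727; sellers receive P_s = P_b - 18.5 = 203.7727.
PS = (1/2)(Q_t)(P_s - 169) = (1/2)(7.7273)(34.7727) = 134.3492.

134.35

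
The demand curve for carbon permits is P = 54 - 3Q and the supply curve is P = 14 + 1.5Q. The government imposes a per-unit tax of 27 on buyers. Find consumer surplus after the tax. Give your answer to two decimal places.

12.52

Pre-tax equilibrium: 54 - 3Q = 14 + 1.5Q gives Q* = 8.8889, P* = 27.3333.
With the tax, buyers' net willingness to pay falls by 27: (54 - 27) - 3Q = 14 + 1.5Q, so Q_t = 2.8889. Buyers pay P_b = 45.3333; sellers receive P_s = P_b - 27 = 18.3333.
Consumer surplus is the triangle under demand above P_b: (1/2)(2.8889)(54 - 45.3333) = 12.5185.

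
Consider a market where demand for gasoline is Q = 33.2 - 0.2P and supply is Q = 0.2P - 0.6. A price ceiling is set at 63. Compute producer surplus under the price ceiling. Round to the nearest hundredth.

360.00

Rewriting demand in inverse form: P = 166 - 5Q.
Rewriting supply in inverse form: P = 3 + 5Q.
Free-market equilibrium: 166 - 5Q = 3 + 5Q gives Q* = 16.3, P* = 84.5.
At P = 63, sellers supply (63 - 3)/5 = 12 while buyers want more, so the quantity traded is 12 at price 63.
PS is the triangle above supply below 63: (1/2)(12)(63 - 3) = 360.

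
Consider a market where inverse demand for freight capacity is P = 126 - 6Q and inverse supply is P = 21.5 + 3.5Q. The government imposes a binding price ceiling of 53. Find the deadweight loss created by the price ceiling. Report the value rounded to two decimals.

19.00

Without the control, 126 - 6Q = 21.5 + 3.5Q so Q* = 11 and P* = 60.
At the ceiling price 53, quantity supplied is (53 - 21.5)/3.5 = 9; supply is the short side, so Q = 9 trades at P = 53.
The lost-trades triangle has base Q* - 9 = 2 and height equal to the gap between the curves at Q = 9, which is 72 - 53 = 19. DWL = (1/2)(2)(19) = 19.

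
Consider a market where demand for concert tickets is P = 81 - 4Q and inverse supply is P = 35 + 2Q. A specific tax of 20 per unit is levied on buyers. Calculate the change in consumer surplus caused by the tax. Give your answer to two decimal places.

-80.00

Without the tax, 81 - 4Q = 35 + 2Q so Q* = 7.6667 and P* = 50.3333.
A tax on buyers shifts demand down by 20: (81 - 20) - 4Q = 35 + 2Q, so Q_t = 4.3333. Buyers pay P_b = 63.6667; sellers receive P_s = P_b - 20 = 43.6667.
CS falls from (1/2)(7.6667)(30.6667) = 117.5556 to (1/2)(4.3333)(17.3333) = 37.5556, a change of -80.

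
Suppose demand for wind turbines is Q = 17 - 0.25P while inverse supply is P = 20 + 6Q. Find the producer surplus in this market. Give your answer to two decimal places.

Rewriting demand in inverse form: P = 68 - 4Q.
Equilibrium: 68 - 4Q = 20 + 6Q, so Q* = 4.8 and P* = 48.8.
PS is the area between P* and the supply curve from 0 to Q*: (1/2)(4.8)(28.8) = 69.12.

69.12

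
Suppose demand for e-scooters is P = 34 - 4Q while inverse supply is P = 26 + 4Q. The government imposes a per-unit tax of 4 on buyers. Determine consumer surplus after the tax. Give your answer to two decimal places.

Pre-tax equilibrium: 34 - 4Q = 26 + 4Q gives Q* = 1, P* = 30.
With the tax, buyers' net willingness to pay falls by 4: (34 - 4) - 4Q = 26 + 4Q, so Q_t = 0.5. Buyers pay P_b = 32; sellers receive P_s = P_b - 4 = 28.
CS = (1/2)(Q_t)(34 - P_b) = (1/2)(0.5)(2) = 0.5.

0.50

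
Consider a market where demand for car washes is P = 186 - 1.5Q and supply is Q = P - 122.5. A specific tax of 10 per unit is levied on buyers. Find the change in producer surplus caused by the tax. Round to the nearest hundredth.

Rewriting supply in inverse form: P = 122.5 + Q.
Without the tax, 186 - 1.5Q = 122.5 + Q so Q* = 25.4 and P* = 147.9.
A tax on buyers shifts demand down by 10: (186 - 10) - 1.5Q = 122.5 + Q, so Q_t = 21.4. Buyers pay P_b = 153.9; sellers receive P_s = P_b - 10 = 143.9.
Producers lose the trapezoid between P_s and P* out to Q_t plus the triangle from Q_t to Q*: change in PS = 228.98 - 322.58 = -93.6.

-93.60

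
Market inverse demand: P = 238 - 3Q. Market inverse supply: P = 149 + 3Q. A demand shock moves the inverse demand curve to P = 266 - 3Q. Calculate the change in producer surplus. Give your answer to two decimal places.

Initial equilibrium: Q_0 = 14.8333, P_0 = 193.5; CS_0 = (1/2)(14.8333)(44.5) = 330.0417, PS_0 = (1/2)(14.8333)(44.5) = 330.0417.
New equilibrium: 266 - 3Q = 149 + 3Q gives Q_1 = 19.5, P_1 = 207.5; CS_1 = 570.375, PS_1 = 570.375.
Change in producer surplus = 570.375 - 330.0417 = 240.3333.

240.33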